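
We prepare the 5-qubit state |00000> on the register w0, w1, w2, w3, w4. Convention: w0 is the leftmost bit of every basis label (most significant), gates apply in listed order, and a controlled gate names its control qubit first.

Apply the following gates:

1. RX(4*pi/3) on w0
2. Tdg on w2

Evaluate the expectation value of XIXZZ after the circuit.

The observable XIXZZ averages to 0.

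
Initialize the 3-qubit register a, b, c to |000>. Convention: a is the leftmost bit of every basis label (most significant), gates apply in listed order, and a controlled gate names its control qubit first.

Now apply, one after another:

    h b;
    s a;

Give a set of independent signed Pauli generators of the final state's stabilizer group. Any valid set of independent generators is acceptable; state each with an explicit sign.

The final state is stabilized by the group generated by +IXI, +ZII, +IIZ; other independent generating sets are equally valid.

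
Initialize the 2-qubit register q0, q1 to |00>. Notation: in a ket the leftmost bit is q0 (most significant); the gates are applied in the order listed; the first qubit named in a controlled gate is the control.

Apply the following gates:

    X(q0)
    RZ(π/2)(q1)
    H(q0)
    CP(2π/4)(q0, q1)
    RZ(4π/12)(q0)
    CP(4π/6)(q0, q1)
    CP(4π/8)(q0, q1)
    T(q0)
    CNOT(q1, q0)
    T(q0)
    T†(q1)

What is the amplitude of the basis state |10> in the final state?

The final state's coefficient on |10> equals -sqrt(2)*exp(5*I*pi/12)/2.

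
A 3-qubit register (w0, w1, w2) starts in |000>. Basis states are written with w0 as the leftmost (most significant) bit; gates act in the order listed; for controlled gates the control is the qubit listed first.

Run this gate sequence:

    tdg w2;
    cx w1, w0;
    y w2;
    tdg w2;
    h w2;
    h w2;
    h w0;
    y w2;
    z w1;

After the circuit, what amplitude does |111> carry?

The final state's coefficient on |111> equals 0.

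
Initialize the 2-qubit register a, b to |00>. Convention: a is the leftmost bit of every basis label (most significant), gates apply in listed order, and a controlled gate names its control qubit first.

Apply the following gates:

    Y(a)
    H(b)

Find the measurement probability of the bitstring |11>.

Outcome |11> occurs with probability 1/2.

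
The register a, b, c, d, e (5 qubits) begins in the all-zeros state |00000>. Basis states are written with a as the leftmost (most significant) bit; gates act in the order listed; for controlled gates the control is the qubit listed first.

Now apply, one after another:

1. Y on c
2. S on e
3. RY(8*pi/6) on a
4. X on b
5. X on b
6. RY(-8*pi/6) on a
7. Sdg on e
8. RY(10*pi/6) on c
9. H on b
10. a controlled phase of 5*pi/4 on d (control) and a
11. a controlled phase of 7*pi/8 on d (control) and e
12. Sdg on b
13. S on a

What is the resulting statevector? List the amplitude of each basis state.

The final amplitudes are -sqrt(2)*I/4 on |00000>, -sqrt(6)*I/4 on |00100>, -sqrt(2)/4 on |01000>, -sqrt(6)/4 on |01100>, and 0 on every other basis state. Key observation: steps 2-7 multiply out to the identity, so the circuit reduces to the remaining gates.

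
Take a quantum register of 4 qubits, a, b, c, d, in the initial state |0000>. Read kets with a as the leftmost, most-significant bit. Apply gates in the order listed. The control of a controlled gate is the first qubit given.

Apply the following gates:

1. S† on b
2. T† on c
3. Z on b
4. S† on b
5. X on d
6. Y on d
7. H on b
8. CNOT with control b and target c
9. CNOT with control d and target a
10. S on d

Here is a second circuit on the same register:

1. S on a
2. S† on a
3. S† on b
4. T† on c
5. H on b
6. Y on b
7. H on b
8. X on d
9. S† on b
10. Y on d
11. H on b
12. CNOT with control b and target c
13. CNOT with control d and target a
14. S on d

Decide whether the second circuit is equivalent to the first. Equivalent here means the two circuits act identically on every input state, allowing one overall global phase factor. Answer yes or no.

No: there is an input state on which the two circuits produce genuinely different outputs (not merely differing by a phase).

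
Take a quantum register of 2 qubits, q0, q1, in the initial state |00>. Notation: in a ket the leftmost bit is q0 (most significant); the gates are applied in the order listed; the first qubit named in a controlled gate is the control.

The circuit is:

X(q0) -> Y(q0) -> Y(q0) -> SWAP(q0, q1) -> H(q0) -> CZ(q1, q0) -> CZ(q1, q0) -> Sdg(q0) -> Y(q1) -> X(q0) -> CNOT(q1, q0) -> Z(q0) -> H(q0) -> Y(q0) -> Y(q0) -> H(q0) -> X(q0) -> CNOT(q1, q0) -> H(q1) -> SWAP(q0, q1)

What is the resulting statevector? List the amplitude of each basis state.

The final amplitudes are I/2 on |00>, -1/2 on |01>, I/2 on |10>, -1/2 on |11>.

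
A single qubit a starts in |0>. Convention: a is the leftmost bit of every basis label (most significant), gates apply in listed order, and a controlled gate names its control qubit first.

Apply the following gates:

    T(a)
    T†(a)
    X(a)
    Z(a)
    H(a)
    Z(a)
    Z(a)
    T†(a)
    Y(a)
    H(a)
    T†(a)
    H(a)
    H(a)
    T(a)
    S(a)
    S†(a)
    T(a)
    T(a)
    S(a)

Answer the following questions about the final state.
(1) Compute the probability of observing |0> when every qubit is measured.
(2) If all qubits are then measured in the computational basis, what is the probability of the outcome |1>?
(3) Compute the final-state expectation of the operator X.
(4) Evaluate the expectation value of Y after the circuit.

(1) The probability of measuring |0> is sqrt(2)/4 + 1/2.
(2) Outcome |1> occurs with probability 1/2 - sqrt(2)/4.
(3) The observable X averages to 0.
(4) The expectation value of Y is sqrt(2)/2.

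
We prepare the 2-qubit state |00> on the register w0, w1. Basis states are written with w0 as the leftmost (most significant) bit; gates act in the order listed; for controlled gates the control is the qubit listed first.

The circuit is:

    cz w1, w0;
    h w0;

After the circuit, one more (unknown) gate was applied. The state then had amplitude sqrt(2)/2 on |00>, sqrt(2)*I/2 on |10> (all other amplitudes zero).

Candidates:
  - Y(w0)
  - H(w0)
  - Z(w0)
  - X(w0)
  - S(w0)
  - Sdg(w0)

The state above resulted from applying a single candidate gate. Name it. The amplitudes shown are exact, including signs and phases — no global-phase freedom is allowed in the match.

The unique candidate consistent with the amplitudes is S(w0).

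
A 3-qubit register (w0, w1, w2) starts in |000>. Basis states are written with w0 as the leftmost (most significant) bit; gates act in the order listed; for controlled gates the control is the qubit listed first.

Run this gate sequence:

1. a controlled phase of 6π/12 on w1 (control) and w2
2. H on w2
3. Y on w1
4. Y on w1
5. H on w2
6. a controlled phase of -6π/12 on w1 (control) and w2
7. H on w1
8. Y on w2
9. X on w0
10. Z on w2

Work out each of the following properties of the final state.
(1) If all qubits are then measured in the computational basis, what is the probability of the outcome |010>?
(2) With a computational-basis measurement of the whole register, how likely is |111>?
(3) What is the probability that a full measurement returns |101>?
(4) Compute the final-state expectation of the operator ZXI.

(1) Outcome |010> occurs with probability 0. Key observation: the block from step 1 through step 6 cancels to the identity and can be dropped.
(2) The probability of measuring |111> is 1/2.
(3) A full measurement returns |101> with probability 1/2.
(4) The expectation value of ZXI is -1.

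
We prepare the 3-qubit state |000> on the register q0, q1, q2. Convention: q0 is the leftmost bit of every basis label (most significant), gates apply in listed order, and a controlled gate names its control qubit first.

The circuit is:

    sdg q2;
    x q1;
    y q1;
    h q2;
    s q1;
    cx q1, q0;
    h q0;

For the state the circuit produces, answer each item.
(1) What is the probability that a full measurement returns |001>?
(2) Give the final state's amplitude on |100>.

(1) A full measurement returns |001> with probability 1/4.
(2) The final state's coefficient on |100> equals -I/2.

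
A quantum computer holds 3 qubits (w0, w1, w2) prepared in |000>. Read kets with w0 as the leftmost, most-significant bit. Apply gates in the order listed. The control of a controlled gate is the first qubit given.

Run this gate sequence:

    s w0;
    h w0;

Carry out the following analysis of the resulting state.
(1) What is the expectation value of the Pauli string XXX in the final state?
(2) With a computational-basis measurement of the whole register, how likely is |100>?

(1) In the final state, XXX has expectation 0.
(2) Outcome |100> occurs with probability 1/2.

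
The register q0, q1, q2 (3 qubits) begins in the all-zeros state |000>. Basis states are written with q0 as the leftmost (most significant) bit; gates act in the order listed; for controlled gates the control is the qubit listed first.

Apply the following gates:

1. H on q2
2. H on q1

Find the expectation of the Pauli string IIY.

The observable IIY averages to 0.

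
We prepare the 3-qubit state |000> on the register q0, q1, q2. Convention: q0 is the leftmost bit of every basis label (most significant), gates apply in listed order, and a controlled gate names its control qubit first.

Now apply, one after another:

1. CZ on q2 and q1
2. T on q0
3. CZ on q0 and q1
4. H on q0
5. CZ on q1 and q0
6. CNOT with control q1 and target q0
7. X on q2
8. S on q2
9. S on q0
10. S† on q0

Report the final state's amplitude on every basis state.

After the circuit, the state carries amplitude sqrt(2)*I/2 on |001>, sqrt(2)*I/2 on |101>, and 0 on every other basis state. Key observation: steps 9-10 multiply out to the identity, so the circuit reduces to the remaining gates.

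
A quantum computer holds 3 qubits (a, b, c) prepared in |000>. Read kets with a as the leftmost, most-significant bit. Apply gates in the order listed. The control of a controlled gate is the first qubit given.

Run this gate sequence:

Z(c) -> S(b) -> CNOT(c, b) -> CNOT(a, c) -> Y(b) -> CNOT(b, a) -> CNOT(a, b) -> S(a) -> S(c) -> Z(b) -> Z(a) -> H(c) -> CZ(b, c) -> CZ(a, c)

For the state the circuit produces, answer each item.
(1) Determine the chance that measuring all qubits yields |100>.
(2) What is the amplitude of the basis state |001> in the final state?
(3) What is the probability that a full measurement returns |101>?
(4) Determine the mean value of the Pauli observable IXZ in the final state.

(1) A full measurement returns |100> with probability 1/2.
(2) The amplitude on |001> is 0.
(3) Outcome |101> occurs with probability 1/2.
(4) In the final state, IXZ has expectation 0.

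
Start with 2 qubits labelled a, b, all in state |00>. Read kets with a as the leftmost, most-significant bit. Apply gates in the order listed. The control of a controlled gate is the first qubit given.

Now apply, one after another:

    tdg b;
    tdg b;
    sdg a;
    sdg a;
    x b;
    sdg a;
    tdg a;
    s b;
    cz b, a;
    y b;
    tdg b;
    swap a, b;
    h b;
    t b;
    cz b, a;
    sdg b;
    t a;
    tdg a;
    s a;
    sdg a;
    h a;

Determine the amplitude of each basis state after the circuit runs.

After the circuit, the state carries amplitude 1/2 on |00>, -exp(3*I*pi/4)/2 on |01>, 1/2 on |10>, -exp(3*I*pi/4)/2 on |11>. Key observation: the block from step 19 through step 20 cancels to the identity and can be dropped.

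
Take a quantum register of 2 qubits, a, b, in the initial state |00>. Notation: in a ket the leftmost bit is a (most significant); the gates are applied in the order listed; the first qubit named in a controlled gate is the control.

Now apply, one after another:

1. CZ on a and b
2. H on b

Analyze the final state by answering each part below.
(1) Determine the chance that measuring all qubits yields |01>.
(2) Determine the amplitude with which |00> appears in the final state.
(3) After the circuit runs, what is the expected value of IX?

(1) The probability of measuring |01> is 1/2.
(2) |00> carries amplitude sqrt(2)/2 in the final state.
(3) The observable IX averages to 1.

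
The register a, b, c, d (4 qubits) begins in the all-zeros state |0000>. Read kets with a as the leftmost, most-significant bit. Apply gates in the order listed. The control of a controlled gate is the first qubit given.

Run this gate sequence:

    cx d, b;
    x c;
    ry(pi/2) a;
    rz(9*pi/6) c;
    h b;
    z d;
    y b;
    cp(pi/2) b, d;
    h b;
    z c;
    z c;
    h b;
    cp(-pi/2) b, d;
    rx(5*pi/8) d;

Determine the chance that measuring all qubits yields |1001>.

Outcome |1001> occurs with probability 0.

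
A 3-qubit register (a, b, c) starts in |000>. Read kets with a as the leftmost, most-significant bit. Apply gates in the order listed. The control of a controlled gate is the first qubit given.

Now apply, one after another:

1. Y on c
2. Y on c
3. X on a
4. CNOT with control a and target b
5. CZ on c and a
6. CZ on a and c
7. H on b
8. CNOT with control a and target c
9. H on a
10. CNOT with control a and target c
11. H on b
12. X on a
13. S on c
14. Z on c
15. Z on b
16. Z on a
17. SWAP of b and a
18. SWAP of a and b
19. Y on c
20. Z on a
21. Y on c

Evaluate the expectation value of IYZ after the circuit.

The expectation value of IYZ is 0.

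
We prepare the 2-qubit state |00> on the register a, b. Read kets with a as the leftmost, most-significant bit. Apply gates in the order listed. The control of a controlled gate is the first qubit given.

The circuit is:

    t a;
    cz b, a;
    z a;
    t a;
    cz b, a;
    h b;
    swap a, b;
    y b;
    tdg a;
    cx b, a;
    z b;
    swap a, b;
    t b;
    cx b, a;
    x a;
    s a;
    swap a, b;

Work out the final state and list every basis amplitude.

After the circuit, the state carries amplitude -sqrt(2)*exp(I*pi/4)/2 on |00>, 0 on |01>, 0 on |10>, sqrt(2)*exp(I*pi/4)/2 on |11>.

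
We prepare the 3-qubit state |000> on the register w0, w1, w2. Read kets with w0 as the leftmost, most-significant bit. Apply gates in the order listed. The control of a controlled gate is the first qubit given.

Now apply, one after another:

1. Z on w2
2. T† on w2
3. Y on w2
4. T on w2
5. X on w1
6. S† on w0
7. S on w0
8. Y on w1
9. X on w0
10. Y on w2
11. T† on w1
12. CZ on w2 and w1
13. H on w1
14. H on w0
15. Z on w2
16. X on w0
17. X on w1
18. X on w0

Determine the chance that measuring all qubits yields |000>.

A full measurement returns |000> with probability 1/4.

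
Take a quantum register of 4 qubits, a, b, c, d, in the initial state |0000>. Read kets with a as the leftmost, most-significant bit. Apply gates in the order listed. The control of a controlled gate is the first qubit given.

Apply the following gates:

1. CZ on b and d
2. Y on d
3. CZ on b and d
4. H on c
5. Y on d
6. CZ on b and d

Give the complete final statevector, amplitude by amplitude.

After the circuit, the state carries amplitude sqrt(2)/2 on |0000>, sqrt(2)/2 on |0010>, and 0 on every other basis state.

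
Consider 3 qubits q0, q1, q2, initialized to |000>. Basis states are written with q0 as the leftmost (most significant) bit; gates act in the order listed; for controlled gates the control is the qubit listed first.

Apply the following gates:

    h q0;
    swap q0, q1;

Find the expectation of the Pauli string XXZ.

The observable XXZ averages to 0.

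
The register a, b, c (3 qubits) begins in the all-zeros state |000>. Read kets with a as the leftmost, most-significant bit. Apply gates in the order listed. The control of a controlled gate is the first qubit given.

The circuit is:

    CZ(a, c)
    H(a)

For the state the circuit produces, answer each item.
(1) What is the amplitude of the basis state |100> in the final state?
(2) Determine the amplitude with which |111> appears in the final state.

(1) |100> carries amplitude sqrt(2)/2 in the final state.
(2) The amplitude on |111> is 0.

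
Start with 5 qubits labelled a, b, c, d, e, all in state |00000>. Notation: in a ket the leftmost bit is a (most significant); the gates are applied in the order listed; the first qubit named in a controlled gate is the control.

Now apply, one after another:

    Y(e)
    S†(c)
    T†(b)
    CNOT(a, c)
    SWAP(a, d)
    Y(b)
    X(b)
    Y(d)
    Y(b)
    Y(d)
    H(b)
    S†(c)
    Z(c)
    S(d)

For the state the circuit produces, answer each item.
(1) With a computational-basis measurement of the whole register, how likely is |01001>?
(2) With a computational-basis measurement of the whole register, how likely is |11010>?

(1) Outcome |01001> occurs with probability 1/2.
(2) Outcome |11010> occurs with probability 0.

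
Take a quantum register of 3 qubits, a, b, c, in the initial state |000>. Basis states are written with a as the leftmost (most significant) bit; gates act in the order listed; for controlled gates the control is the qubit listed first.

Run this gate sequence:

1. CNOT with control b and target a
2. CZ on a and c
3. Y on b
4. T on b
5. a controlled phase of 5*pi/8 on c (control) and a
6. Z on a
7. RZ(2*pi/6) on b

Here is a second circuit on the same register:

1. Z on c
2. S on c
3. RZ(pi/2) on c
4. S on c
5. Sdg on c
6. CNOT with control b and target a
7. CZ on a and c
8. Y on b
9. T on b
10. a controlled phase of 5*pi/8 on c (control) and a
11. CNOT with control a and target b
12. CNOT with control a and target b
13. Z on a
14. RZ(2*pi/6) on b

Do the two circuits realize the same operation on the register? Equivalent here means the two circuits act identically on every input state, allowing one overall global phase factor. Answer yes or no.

Yes, they are equivalent — the unitaries differ by at most a global phase.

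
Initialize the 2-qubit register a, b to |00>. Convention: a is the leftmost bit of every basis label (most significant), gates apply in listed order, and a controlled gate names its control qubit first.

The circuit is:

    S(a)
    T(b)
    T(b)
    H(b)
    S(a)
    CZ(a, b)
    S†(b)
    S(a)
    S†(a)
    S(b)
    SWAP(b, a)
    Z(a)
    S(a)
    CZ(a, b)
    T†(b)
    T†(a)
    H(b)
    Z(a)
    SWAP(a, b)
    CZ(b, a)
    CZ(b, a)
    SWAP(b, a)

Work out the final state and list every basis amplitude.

The final amplitudes are 1/2 on |00>, 1/2 on |01>, exp(I*pi/4)/2 on |10>, exp(I*pi/4)/2 on |11>.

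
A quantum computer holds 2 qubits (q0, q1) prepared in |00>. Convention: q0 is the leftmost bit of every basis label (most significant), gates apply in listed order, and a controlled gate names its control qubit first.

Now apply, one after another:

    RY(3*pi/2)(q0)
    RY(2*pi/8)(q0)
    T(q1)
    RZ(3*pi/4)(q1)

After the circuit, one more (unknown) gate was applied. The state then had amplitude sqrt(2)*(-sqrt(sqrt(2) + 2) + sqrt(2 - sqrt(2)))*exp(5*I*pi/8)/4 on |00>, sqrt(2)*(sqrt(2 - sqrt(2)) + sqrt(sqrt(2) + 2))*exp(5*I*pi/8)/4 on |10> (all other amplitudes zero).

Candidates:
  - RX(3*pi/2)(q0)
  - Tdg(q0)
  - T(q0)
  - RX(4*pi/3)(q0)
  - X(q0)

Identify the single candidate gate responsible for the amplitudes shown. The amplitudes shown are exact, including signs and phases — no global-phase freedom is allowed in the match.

It was X(q0) that produced the state shown.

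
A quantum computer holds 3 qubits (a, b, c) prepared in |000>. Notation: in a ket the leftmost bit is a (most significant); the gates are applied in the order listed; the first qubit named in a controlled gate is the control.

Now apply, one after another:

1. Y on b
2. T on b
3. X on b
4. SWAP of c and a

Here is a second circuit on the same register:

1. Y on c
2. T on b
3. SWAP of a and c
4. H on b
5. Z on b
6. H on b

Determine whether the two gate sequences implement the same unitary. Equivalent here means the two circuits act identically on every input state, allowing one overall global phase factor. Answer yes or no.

No, they are not equivalent — no single phase factor reconciles the two unitaries.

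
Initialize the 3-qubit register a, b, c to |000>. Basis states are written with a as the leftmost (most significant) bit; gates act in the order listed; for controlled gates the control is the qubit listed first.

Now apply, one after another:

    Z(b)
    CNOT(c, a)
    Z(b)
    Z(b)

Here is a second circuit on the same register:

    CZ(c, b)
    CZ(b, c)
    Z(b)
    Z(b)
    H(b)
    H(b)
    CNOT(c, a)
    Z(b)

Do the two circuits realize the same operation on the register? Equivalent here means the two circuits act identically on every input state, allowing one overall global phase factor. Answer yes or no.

Yes — the two circuits implement the same unitary up to a global phase.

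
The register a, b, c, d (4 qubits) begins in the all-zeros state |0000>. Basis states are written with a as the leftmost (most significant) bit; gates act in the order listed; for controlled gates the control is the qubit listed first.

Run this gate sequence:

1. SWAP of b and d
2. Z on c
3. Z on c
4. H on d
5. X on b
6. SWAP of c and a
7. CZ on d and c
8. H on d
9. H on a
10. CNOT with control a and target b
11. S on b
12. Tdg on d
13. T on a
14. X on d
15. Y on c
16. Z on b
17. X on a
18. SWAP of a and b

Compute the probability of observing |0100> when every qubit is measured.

Outcome |0100> occurs with probability 0.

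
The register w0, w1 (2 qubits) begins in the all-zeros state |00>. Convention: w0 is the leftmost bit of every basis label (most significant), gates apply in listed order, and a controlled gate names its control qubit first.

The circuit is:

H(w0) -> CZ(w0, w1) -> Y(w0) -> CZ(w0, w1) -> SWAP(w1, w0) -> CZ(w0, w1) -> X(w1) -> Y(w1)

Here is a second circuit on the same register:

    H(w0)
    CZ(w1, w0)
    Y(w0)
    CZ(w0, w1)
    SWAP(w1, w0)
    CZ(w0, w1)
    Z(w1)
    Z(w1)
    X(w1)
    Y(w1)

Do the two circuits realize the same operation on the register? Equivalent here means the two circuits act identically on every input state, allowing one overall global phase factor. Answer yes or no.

Yes, they are equivalent — the unitaries differ by at most a global phase.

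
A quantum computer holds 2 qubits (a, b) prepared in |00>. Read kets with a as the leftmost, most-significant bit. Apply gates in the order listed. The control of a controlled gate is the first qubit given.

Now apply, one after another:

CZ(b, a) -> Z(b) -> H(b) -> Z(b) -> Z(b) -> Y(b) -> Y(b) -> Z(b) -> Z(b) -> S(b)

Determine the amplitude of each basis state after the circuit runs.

The final amplitudes are sqrt(2)/2 on |00>, sqrt(2)*I/2 on |01>, 0 on |10>, 0 on |11>. Key observation: gates 4-9 undo each other exactly, leaving only the rest of the circuit to track.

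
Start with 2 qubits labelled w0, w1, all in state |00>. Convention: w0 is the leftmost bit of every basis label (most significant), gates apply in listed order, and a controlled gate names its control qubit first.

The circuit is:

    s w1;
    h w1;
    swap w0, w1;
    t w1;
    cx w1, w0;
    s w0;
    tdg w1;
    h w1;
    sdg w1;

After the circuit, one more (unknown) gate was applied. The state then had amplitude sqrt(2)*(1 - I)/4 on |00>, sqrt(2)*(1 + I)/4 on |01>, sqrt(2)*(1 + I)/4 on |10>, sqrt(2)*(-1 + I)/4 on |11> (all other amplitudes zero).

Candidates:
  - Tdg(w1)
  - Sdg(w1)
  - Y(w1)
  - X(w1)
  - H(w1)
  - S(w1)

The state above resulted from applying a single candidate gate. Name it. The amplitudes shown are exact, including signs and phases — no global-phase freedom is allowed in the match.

It was H(w1) that produced the state shown.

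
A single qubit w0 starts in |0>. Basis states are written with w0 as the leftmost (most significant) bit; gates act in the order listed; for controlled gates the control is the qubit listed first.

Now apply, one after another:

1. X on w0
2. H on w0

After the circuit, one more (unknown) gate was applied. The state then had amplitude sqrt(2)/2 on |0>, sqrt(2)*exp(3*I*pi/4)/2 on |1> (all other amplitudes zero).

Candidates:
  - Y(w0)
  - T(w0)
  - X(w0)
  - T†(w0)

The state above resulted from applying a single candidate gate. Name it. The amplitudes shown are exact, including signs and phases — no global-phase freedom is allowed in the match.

The applied gate was T†(w0).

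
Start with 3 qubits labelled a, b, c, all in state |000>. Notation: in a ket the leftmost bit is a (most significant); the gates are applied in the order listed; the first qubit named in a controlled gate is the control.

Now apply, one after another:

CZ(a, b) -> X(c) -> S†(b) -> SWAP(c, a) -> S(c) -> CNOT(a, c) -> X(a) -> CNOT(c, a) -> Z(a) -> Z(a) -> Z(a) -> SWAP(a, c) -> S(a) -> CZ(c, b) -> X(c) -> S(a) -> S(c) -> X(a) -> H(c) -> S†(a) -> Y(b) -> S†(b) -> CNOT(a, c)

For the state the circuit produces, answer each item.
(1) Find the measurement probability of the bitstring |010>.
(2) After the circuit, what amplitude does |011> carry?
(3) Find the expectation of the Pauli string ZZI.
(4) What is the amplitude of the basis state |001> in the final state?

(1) The probability of measuring |010> is 1/2.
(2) |011> carries amplitude sqrt(2)/2 in the final state.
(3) In the final state, ZZI has expectation -1.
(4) The amplitude on |001> is 0.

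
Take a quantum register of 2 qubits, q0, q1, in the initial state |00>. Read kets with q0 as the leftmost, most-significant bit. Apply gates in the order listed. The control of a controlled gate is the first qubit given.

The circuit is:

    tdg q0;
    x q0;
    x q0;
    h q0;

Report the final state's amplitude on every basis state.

After the circuit, the state carries amplitude sqrt(2)/2 on |00>, 0 on |01>, sqrt(2)/2 on |10>, 0 on |11>. Key observation: gates 2-3 undo each other exactly, leaving only the rest of the circuit to track.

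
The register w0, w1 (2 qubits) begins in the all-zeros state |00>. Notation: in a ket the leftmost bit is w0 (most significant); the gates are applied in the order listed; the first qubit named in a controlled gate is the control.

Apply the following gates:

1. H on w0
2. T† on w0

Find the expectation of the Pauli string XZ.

The expectation value of XZ is sqrt(2)/2.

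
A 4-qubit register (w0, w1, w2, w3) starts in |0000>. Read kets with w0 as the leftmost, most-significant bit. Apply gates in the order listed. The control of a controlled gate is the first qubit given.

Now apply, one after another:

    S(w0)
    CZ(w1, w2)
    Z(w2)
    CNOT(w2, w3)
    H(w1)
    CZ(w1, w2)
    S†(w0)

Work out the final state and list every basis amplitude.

After the circuit, the state carries amplitude sqrt(2)/2 on |0000>, sqrt(2)/2 on |0100>, and 0 on every other basis state.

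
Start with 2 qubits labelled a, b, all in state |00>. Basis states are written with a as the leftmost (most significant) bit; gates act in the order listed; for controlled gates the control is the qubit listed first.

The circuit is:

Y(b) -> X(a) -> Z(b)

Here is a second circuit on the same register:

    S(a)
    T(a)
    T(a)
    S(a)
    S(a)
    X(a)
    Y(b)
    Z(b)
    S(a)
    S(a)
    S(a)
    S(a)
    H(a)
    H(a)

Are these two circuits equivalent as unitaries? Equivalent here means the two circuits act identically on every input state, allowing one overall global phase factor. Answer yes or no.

Yes — the two circuits implement the same unitary up to a global phase.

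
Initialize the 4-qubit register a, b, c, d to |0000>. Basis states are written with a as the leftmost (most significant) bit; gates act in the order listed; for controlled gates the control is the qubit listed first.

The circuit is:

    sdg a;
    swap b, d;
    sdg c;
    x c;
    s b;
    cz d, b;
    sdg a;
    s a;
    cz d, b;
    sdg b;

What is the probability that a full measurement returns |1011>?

Outcome |1011> occurs with probability 0.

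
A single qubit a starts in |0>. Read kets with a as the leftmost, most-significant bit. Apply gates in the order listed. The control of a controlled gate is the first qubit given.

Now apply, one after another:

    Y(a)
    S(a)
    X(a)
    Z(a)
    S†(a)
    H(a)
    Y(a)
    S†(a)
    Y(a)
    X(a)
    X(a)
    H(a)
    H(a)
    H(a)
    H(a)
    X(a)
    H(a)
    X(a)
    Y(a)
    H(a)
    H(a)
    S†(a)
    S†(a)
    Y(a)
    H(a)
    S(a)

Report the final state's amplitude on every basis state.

After the circuit, the state carries amplitude sqrt(2)*I/2 on |0>, sqrt(2)*I/2 on |1>. Key observation: the block from step 10 through step 11 cancels to the identity and can be dropped.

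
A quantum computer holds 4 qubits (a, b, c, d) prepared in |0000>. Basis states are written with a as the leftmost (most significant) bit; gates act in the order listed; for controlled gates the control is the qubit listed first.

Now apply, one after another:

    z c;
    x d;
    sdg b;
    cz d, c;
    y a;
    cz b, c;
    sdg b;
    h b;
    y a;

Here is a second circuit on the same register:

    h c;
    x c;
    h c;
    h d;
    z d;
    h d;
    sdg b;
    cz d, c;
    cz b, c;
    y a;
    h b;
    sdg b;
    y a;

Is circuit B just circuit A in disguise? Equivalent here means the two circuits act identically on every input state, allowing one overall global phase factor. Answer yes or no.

No: there is an input state on which the two circuits produce genuinely different outputs (not merely differing by a phase).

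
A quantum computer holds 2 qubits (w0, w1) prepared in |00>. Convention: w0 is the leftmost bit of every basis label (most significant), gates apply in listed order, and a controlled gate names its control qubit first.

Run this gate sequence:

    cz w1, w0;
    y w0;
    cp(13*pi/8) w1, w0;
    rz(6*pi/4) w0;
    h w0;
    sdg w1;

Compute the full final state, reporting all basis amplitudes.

The final amplitudes are -sqrt(2)*exp(I*pi/4)/2 on |00>, 0 on |01>, sqrt(2)*exp(I*pi/4)/2 on |10>, 0 on |11>.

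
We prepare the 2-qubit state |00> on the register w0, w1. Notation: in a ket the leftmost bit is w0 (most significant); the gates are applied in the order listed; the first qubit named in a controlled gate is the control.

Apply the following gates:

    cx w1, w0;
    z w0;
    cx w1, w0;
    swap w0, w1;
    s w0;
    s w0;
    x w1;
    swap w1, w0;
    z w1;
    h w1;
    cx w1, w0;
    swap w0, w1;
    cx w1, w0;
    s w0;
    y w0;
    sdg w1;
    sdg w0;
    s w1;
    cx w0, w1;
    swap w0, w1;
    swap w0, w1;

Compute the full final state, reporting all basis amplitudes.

The resulting statevector has amplitude sqrt(2)/2 on |00>, sqrt(2)/2 on |01>, 0 on |10>, 0 on |11>.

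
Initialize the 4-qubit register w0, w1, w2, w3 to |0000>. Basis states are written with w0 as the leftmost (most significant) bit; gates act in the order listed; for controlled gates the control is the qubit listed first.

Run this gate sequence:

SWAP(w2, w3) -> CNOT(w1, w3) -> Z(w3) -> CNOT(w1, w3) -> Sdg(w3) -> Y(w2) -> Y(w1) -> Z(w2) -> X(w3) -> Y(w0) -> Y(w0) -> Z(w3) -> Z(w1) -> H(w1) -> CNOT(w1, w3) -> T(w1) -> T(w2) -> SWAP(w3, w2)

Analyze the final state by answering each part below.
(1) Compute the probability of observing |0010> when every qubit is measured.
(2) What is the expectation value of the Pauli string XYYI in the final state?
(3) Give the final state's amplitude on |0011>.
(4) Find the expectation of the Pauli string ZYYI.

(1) A full measurement returns |0010> with probability 0.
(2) In the final state, XYYI has expectation 0.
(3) The amplitude on |0011> is sqrt(2)*exp(I*pi/4)/2.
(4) The expectation value of ZYYI is -sqrt(2)/2.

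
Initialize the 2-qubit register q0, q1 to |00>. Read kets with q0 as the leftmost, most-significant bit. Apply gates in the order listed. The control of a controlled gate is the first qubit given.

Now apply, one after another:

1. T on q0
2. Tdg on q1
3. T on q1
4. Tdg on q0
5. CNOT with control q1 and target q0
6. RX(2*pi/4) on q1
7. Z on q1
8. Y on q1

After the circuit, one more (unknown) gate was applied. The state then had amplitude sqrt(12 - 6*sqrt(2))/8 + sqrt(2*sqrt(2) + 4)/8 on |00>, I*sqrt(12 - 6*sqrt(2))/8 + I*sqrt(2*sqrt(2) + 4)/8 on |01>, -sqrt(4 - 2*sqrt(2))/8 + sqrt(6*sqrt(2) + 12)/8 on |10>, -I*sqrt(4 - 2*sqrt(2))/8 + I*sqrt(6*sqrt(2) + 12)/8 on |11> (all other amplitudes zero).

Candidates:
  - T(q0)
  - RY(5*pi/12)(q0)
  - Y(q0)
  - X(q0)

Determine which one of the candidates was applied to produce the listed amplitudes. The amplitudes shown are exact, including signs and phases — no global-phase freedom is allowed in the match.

The applied gate was RY(5*pi/12)(q0). Key observation: the block from step 1 through step 4 cancels to the identity and can be dropped.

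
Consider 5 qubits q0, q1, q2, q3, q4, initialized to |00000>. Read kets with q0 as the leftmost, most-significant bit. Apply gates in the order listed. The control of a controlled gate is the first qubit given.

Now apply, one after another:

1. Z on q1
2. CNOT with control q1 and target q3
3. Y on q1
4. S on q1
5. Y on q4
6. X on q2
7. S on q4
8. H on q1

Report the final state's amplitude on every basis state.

The final amplitudes are sqrt(2)/2 on |00101>, -sqrt(2)/2 on |01101>, and 0 on every other basis state.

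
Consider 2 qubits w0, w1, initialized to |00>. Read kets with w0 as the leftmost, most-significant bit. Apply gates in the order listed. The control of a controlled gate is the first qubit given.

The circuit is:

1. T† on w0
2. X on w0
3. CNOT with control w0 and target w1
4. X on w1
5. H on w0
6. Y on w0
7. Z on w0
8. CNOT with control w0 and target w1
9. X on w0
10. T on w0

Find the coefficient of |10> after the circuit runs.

|10> carries amplitude sqrt(2)*exp(3*I*pi/4)/2 in the final state.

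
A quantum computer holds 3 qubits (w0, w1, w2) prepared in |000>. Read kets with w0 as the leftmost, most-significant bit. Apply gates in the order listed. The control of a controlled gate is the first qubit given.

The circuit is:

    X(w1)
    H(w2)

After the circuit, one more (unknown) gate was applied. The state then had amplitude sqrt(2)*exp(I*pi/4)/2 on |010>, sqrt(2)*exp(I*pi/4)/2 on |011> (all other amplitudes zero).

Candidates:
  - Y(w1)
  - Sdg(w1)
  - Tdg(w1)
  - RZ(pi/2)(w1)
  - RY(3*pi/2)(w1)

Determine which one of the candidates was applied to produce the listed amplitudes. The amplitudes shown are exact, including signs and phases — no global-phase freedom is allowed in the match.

The unique candidate consistent with the amplitudes is RZ(pi/2)(w1).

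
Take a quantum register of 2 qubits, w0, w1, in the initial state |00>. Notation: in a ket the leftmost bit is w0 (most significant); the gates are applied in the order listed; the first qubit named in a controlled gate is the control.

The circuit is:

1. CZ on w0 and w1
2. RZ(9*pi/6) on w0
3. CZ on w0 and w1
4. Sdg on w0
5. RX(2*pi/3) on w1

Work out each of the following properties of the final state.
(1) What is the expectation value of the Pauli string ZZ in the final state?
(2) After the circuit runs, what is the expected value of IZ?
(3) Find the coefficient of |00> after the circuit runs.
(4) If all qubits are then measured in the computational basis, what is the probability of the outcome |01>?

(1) The observable ZZ averages to -1/2.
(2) The observable IZ averages to -1/2.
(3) The final state's coefficient on |00> equals -exp(I*pi/4)/2.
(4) Outcome |01> occurs with probability 3/4.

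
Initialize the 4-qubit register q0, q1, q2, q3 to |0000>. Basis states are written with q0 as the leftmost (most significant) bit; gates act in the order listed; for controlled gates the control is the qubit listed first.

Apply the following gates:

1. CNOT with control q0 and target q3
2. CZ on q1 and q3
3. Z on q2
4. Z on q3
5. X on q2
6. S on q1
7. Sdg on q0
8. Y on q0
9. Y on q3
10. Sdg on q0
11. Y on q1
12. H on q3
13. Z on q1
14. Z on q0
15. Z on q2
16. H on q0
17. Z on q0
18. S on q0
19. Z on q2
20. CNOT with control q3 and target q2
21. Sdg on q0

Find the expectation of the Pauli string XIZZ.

The observable XIZZ averages to -1.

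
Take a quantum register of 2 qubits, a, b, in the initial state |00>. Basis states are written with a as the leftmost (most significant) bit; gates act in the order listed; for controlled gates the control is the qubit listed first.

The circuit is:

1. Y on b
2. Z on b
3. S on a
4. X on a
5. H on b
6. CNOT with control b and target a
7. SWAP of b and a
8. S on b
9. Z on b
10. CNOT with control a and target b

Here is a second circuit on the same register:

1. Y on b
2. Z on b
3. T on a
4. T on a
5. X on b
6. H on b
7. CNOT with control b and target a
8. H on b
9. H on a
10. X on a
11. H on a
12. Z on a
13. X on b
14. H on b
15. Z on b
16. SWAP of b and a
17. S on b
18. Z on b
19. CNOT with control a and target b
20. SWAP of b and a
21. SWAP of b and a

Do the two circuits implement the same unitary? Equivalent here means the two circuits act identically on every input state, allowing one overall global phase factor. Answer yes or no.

No: there is an input state on which the two circuits produce genuinely different outputs (not merely differing by a phase).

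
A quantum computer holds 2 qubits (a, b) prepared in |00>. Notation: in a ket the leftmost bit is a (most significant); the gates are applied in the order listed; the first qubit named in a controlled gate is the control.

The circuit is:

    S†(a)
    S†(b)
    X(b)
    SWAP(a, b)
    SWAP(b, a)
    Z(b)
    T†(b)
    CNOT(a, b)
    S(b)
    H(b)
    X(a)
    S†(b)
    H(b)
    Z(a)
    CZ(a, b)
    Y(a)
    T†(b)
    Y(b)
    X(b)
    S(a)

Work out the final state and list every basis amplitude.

The resulting statevector has amplitude (1 - I)*exp(3*I*pi/4)/2 on |00>, 1/2 - I/2 on |01>, 0 on |10>, 0 on |11>.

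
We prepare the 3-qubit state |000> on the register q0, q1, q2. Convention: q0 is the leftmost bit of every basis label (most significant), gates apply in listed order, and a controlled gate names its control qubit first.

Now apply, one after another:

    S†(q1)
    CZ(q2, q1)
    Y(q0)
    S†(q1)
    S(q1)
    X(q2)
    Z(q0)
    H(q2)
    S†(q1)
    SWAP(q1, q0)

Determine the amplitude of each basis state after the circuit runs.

The final amplitudes are -sqrt(2)*I/2 on |010>, sqrt(2)*I/2 on |011>, and 0 on every other basis state.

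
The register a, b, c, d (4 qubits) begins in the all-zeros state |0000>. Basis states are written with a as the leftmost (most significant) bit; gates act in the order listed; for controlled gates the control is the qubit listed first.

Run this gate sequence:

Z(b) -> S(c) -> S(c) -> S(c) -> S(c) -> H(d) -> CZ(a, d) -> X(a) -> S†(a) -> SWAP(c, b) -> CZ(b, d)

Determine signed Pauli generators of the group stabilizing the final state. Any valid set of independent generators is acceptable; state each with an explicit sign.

The stabilizer group can be generated by +IIIX, -ZIII, +IZII, +IIZI, among other valid generating sets. Key observation: steps 2-5 multiply out to the identity, so the circuit reduces to the remaining gates.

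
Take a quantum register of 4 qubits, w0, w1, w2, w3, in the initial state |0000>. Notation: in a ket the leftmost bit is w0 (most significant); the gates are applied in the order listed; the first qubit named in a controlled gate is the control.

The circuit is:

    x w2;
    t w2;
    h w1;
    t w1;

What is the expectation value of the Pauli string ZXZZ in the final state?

In the final state, ZXZZ has expectation -sqrt(2)/2.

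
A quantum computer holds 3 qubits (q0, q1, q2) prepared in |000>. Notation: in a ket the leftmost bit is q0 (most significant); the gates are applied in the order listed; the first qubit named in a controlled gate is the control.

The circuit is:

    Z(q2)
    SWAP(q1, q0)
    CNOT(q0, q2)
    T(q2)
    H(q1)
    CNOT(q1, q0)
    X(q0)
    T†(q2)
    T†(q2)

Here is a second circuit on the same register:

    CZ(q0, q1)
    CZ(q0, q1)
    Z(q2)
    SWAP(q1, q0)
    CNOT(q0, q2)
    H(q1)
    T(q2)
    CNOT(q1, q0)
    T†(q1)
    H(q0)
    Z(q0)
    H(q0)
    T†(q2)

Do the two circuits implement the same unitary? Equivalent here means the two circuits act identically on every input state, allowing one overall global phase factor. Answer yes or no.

No, they are not equivalent — no single phase factor reconciles the two unitaries.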